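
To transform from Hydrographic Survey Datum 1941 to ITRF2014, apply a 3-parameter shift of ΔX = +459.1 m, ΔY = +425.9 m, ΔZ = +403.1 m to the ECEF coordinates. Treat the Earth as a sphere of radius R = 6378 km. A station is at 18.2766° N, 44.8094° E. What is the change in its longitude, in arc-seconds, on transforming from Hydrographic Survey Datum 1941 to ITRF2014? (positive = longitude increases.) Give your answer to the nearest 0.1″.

sin φ = 0.313605, cos φ = 0.949554, sin λ = 0.704751, cos λ = 0.709455.
East component: ΔE = −sin λ·ΔX + cos λ·ΔY = −(0.704751)(459.1) + (0.709455)(425.9) = -21.39 m.
1° of latitude spans πR/180 = 111317 m; at latitude φ, 1° of longitude spans that × cos φ = 105701.6 m, so Δλ = -21.39 / 105701.6 × 3600 = -0.729″.

Δλ = -0.7″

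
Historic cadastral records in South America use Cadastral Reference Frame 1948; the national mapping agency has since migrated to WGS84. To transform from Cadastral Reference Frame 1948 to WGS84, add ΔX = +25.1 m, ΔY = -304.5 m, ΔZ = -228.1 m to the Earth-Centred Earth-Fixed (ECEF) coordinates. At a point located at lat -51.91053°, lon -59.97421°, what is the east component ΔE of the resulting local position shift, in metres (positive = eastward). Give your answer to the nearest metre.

At φ = -51.91053°, λ = -59.97421°: sin φ = -0.787048, cos φ = 0.616891, sin λ = -0.865800, cos λ = 0.500390.
ΔE = −sin λ·ΔX + cos λ·ΔY = −(-0.865800)·(25.1) + (0.500390)·(-304.5) = -130.64 m.

ΔE = -131 m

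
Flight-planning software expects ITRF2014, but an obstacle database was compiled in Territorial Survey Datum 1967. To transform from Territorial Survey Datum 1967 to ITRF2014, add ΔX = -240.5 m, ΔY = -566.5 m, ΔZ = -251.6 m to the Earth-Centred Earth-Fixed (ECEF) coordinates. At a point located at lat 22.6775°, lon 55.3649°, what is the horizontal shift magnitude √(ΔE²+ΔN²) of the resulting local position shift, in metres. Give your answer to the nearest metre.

The local east axis at (φ, λ) is (−sin λ, cos λ, 0), so ΔE = −sin(55.3649°)·(-240.5) + cos(55.3649°)·(-566.5) = -124.09 m.
The local north axis is (−sin φ cos λ, −sin φ sin λ, cos φ), giving ΔN = 52.699 + 179.706 − 232.149 = 0.26 m.
Horizontal magnitude = √(ΔE² + ΔN²) = √((-124.09)² + 0.26²) = 124.09 m.

124 m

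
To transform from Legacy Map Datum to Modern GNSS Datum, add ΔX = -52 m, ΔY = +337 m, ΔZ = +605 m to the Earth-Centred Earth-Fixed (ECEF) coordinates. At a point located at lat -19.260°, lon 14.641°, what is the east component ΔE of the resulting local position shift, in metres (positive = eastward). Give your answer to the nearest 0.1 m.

ΔE = 339.2 m

The local east axis at (φ, λ) is (−sin λ, cos λ, 0), so ΔE = −sin(14.641°)·(-52) + cos(14.641°)·337 = 339.20 m.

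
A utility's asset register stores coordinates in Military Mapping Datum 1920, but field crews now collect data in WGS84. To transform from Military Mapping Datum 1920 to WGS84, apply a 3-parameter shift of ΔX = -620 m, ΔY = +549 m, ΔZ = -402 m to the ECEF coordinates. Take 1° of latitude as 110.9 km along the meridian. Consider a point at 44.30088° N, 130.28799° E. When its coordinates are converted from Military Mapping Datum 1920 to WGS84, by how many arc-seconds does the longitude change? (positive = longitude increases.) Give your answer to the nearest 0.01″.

sin φ = 0.698426, cos φ = 0.715682, sin λ = 0.762804, cos λ = -0.646630.
East component: ΔE = −sin λ·ΔX + cos λ·ΔY = −(0.762804)(-620) + (-0.646630)(549) = 117.94 m.
1° of latitude spans 110900 m; at latitude φ, 1° of longitude spans that × cos φ = 79369.1 m, so Δλ = 117.94 / 79369.1 × 3600 = 5.349″.

Δλ = 5.35″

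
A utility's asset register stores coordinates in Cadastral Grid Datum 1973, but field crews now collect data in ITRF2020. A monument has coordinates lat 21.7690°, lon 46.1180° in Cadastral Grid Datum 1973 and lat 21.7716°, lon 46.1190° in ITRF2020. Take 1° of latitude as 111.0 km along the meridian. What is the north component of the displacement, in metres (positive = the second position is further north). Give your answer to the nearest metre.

ΔN = 289 m

Δφ = 21.7716° − 21.7690° = +0.0026°; Δλ = 46.1190° − 46.1180° = +0.0010°.
ΔN = Δφ × 111000 = 288.6 m; ΔE = Δλ × 111000 × cos(21.7690°) = +0.0010 × 111000 × 0.928687 = 103.1 m.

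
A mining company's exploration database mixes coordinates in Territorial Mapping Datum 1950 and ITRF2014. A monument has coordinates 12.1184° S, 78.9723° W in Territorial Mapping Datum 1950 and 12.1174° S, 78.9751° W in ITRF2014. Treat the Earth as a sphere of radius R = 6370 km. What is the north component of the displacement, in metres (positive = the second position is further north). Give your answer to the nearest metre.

Δφ = -12.1174° − -12.1184° = +0.0010°; Δλ = -78.9751° − -78.9723° = -0.0028°.
1° along a meridian = πR/180 = 111177 m.
ΔN = Δφ × 111177 = 111.2 m; ΔE = Δλ × 111177 × cos(-12.1184°) = -0.0028 × 111177 × 0.977716 = -304.4 m.

ΔN = 111 m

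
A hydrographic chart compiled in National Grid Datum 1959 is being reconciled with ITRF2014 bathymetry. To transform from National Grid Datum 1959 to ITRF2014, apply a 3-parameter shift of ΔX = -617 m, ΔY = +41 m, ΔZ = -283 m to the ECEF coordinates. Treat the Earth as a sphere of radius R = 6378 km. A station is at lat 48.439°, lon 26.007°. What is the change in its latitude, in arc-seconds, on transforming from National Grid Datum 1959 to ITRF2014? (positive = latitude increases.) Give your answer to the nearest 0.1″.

Δφ = 6.9″

sin φ = 0.748250, cos φ = 0.663417, sin λ = 0.438481, cos λ = 0.898740.
North component: ΔN = −sin φ cos λ·ΔX − sin φ sin λ·ΔY + cos φ·ΔZ = −(0.748250)(0.898740)(-617) − (0.748250)(0.438481)(41) + (0.663417)(-283) = 213.72 m.
1° of latitude spans πR/180 = 111317 m, so Δφ = 213.72 / 111317 × 3600 = 6.912″.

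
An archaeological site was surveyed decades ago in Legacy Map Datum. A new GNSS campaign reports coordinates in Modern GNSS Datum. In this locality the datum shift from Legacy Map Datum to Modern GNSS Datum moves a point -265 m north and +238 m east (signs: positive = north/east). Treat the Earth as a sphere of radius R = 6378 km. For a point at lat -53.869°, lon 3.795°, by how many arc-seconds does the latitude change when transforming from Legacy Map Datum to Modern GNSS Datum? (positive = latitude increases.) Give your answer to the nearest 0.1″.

On a sphere of radius R, 1 rad of latitude = R, so Δφ = ΔN / R = -265.0 / 6378000 = -4.1549e-05 rad = -8.570″.

Δφ = -8.6″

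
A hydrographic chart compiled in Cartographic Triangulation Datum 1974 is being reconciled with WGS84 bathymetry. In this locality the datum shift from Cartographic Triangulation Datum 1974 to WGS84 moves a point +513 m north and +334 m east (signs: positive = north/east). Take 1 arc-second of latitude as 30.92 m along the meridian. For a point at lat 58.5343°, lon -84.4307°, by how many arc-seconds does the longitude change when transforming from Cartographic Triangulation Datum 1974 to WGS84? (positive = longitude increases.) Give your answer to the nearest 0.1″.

Δλ = 20.7″

At latitude 58.5343°, cos φ = 0.521988.
1″ of longitude at this latitude = 30.92 × cos φ = 16.1399 m, so Δλ = 334.0 / 16.1399 = 20.694″.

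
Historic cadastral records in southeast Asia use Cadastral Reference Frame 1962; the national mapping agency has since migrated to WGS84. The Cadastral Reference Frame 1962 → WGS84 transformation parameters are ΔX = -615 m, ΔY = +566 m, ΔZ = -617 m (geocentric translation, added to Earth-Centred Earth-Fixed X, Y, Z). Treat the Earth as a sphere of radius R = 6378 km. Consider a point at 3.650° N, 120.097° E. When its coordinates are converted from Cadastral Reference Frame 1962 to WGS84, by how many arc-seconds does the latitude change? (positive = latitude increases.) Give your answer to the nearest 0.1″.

sin φ = 0.063661, cos φ = 0.997972, sin λ = 0.865178, cos λ = -0.501465.
North component: ΔN = −sin φ cos λ·ΔX − sin φ sin λ·ΔY + cos φ·ΔZ = −(0.063661)(-0.501465)(-615) − (0.063661)(0.865178)(566) + (0.997972)(-617) = -666.56 m.
1° of latitude spans πR/180 = 111317 m, so Δφ = -666.56 / 111317 × 3600 = -21.556″.

Δφ = -21.6″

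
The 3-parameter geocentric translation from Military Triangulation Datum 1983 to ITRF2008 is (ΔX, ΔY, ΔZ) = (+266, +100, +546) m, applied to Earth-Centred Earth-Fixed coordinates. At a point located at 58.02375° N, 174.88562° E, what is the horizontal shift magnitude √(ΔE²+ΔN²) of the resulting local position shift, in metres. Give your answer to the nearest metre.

At φ = 58.02375°, λ = 174.88562°: sin φ = 0.848268, cos φ = 0.529568, sin λ = 0.089144, cos λ = -0.996019.
ΔE = −sin λ·ΔX + cos λ·ΔY = −(0.089144)·(266) + (-0.996019)·(100) = -123.31 m.
ΔN = −sin φ cos λ·ΔX − sin φ sin λ·ΔY + cos φ·ΔZ = −(0.848268)(-0.996019)(266) − (0.848268)(0.089144)(100) + (0.529568)(546) = 506.32 m.
Horizontal magnitude = √(ΔE² + ΔN²) = √((-123.31)² + 506.32²) = 521.12 m.

521 m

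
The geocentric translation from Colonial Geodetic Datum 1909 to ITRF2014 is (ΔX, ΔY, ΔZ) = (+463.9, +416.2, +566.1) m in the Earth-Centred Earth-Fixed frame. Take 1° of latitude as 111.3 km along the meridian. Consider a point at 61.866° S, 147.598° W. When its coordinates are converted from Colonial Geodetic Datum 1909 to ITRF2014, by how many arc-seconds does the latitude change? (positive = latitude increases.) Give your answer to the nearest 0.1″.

sin φ = -0.881847, cos φ = 0.471535, sin λ = -0.535856, cos λ = -0.844309.
North component: ΔN = −sin φ cos λ·ΔX − sin φ sin λ·ΔY + cos φ·ΔZ = −(-0.881847)(-0.844309)(463.9) − (-0.881847)(-0.535856)(416.2) + (0.471535)(566.1) = -275.13 m.
1° of latitude spans 111300 m, so Δφ = -275.13 / 111300 × 3600 = -8.899″.

Δφ = -8.9″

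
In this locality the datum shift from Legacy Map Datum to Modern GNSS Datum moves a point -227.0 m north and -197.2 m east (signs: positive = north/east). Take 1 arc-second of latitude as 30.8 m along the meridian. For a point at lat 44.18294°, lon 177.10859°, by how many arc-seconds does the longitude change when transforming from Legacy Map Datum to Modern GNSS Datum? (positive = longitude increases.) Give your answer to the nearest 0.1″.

Δλ = -8.9″

At latitude 44.18294°, cos φ = 0.717118.
1″ of longitude at this latitude = 30.80 × cos φ = 22.0872 m, so Δλ = -197.2 / 22.0872 = -8.928″.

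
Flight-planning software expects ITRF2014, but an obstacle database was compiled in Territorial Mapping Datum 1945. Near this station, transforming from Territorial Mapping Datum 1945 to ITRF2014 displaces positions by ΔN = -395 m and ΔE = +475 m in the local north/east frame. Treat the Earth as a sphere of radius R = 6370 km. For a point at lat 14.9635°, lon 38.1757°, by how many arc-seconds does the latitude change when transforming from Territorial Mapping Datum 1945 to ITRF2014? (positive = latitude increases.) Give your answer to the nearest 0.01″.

On a sphere of radius R, 1 rad of latitude = R, so Δφ = ΔN / R = -395.0 / 6370000 = -6.2009e-05 rad = -12.790″.

Δφ = -12.79″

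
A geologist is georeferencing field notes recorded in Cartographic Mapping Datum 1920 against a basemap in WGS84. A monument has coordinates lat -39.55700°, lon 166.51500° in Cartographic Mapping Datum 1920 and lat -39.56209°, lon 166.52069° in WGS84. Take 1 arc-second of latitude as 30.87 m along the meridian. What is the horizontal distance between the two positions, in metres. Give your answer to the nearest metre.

Δφ = -39.56209° − -39.55700° = -0.00509°; Δλ = 166.52069° − 166.51500° = +0.00569°.
1° of latitude = 3600 × 30.87 = 111132 m.
ΔN = Δφ × 111132 = -565.7 m; ΔE = Δλ × 111132 × cos(-39.55700°) = +0.00569 × 111132 × 0.770991 = 487.5 m.
Distance = √(ΔE² + ΔN²) = √(487.5² + (-565.7)²) = 746.8 m.

747 m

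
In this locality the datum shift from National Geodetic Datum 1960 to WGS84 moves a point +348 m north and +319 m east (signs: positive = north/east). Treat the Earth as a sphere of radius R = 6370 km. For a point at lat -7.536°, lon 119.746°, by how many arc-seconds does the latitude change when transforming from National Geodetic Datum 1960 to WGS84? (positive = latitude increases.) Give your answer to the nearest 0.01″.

On a sphere of radius R, 1 rad of latitude = R, so Δφ = ΔN / R = 348.0 / 6370000 = 5.4631e-05 rad = 11.268″.

Δφ = 11.27″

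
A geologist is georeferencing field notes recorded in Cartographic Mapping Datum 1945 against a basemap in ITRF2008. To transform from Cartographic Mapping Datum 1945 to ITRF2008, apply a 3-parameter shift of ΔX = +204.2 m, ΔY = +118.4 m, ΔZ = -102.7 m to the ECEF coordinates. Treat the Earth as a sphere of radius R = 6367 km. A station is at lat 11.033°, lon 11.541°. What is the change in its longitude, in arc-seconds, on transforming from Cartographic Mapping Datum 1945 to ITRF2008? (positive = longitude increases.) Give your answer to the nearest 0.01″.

Δλ = 2.48″

sin φ = 0.191374, cos φ = 0.981517, sin λ = 0.200069, cos λ = 0.979782.
East component: ΔE = −sin λ·ΔX + cos λ·ΔY = −(0.200069)(204.2) + (0.979782)(118.4) = 75.15 m.
1° of latitude spans πR/180 = 111125 m; at latitude φ, 1° of longitude spans that × cos φ = 109071.2 m, so Δλ = 75.15 / 109071.2 × 3600 = 2.480″.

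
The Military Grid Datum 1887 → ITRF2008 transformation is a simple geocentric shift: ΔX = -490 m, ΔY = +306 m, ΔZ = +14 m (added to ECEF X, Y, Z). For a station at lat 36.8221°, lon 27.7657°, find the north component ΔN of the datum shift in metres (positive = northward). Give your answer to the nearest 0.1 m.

At φ = 36.8221°, λ = 27.7657°: sin φ = 0.599332, cos φ = 0.800500, sin λ = 0.465857, cos λ = 0.884860.
ΔN = −sin φ cos λ·ΔX − sin φ sin λ·ΔY + cos φ·ΔZ = −(0.599332)(0.884860)(-490) − (0.599332)(0.465857)(306) + (0.800500)(14) = 185.63 m.

ΔN = 185.6 m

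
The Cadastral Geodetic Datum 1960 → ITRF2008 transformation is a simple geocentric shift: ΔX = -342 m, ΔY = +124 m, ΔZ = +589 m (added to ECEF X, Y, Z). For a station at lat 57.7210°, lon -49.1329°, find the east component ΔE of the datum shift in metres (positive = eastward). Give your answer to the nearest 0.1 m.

The local east axis at (φ, λ) is (−sin λ, cos λ, 0), so ΔE = −sin(-49.1329°)·(-342) + cos(-49.1329°)·124 = -177.50 m.

ΔE = -177.5 m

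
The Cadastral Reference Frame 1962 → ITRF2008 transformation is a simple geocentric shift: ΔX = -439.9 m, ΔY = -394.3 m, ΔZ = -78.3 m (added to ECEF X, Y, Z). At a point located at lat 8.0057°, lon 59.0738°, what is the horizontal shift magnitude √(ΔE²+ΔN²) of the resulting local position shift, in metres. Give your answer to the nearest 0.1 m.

At φ = 8.0057°, λ = 59.0738°: sin φ = 0.139272, cos φ = 0.990254, sin λ = 0.857830, cos λ = 0.513934.
ΔE = −sin λ·ΔX + cos λ·ΔY = −(0.857830)·(-439.9) + (0.513934)·(-394.3) = 174.72 m.
ΔN = −sin φ cos λ·ΔX − sin φ sin λ·ΔY + cos φ·ΔZ = −(0.139272)(0.513934)(-439.9) − (0.139272)(0.857830)(-394.3) + (0.990254)(-78.3) = 1.06 m.
Horizontal magnitude = √(ΔE² + ΔN²) = √(174.72² + 1.06²) = 174.72 m.

174.7 m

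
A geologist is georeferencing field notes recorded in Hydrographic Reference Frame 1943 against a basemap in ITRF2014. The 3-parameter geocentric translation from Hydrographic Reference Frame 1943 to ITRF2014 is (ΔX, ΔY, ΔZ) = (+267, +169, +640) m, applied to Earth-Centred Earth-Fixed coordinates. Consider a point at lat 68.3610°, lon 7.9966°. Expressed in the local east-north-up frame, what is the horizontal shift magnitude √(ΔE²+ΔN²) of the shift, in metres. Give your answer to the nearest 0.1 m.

The local east axis at (φ, λ) is (−sin λ, cos λ, 0), so ΔE = −sin(7.9966°)·267 + cos(7.9966°)·169 = 130.21 m.
The local north axis is (−sin φ cos λ, −sin φ sin λ, cos φ), giving ΔN = -245.770 − 21.853 + 236.005 = -31.62 m.
Horizontal magnitude = √(ΔE² + ΔN²) = √(130.21² + (-31.62)²) = 134.00 m.

134.0 m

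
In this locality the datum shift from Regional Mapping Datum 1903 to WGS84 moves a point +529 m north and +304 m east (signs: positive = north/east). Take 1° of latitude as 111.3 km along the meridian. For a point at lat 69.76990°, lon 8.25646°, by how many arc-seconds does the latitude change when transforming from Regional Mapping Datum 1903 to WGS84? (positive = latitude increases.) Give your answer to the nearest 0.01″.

1° of latitude = 111.3 km, so Δφ = 529.0 / 111300 = 0.0047529° = 17.111″.

Δφ = 17.11″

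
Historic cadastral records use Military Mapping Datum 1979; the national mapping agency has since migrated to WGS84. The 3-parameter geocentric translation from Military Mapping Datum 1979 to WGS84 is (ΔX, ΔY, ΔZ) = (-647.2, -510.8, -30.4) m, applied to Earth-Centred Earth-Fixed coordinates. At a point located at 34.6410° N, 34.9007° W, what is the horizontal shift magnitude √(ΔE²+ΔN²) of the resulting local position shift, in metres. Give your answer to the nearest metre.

At φ = 34.6410°, λ = -34.9007°: sin φ = 0.568433, cos φ = 0.822730, sin λ = -0.572156, cos λ = 0.820145.
ΔE = −sin λ·ΔX + cos λ·ΔY = −(-0.572156)·(-647.2) + (0.820145)·(-510.8) = -789.23 m.
ΔN = −sin φ cos λ·ΔX − sin φ sin λ·ΔY + cos φ·ΔZ = −(0.568433)(0.820145)(-647.2) − (0.568433)(-0.572156)(-510.8) + (0.822730)(-30.4) = 110.58 m.
Horizontal magnitude = √(ΔE² + ΔN²) = √((-789.23)² + 110.58²) = 796.94 m.

797 m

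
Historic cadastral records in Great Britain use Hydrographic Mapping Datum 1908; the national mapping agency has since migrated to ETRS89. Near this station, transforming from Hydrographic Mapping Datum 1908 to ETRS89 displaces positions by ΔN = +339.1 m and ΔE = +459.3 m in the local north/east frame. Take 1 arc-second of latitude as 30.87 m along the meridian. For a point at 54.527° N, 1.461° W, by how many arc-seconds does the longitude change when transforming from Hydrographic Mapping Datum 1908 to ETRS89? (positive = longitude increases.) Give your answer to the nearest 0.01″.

At latitude 54.527°, cos φ = 0.580319.
1″ of longitude at this latitude = 30.87 × cos φ = 17.9145 m, so Δλ = 459.3 / 17.9145 = 25.639″.

Δλ = 25.64″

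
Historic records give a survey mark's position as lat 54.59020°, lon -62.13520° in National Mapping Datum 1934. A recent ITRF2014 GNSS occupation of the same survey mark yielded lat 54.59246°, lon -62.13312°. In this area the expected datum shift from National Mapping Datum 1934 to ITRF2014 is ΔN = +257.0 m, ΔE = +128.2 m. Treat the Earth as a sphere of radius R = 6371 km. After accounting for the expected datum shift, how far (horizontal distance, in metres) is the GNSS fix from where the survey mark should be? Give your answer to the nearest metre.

Observed coordinate differences: Δφ = +0.00226°, Δλ = +0.00208°.
Converting to metres (1° lat = 111195 m, cos φ = 0.579421): observed ΔN = 251.3 m, observed ΔE = 134.0 m.
Subtracting the expected shift leaves a residual of 251.3 − (257.0) = -5.7 m north and 134.0 − (128.2) = 5.8 m east.
Residual distance = √((-5.7)² + 5.8²) = 8.1 m.

8 m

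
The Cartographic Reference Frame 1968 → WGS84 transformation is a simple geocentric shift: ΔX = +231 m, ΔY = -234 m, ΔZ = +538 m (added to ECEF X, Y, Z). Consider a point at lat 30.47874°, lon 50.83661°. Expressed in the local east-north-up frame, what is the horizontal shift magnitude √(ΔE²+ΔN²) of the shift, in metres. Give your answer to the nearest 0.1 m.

The local east axis at (φ, λ) is (−sin λ, cos λ, 0), so ΔE = −sin(50.83661°)·231 + cos(50.83661°)·(-234) = -326.88 m.
The local north axis is (−sin φ cos λ, −sin φ sin λ, cos φ), giving ΔN = -73.995 + 92.025 + 463.658 = 481.69 m.
Horizontal magnitude = √(ΔE² + ΔN²) = √((-326.88)² + 481.69²) = 582.13 m.

582.1 m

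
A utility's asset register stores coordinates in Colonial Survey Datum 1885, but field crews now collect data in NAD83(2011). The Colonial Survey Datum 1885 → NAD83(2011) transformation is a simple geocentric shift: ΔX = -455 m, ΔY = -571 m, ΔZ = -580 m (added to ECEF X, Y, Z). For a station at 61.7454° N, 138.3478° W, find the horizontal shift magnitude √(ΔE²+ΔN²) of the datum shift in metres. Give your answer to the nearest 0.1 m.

916.8 m

The local east axis at (φ, λ) is (−sin λ, cos λ, 0), so ΔE = −sin(-138.3478°)·(-455) + cos(-138.3478°)·(-571) = 124.25 m.
The local north axis is (−sin φ cos λ, −sin φ sin λ, cos φ), giving ΔN = -299.466 − 334.275 − 274.566 = -908.31 m.
Horizontal magnitude = √(ΔE² + ΔN²) = √(124.25² + (-908.31)²) = 916.77 m.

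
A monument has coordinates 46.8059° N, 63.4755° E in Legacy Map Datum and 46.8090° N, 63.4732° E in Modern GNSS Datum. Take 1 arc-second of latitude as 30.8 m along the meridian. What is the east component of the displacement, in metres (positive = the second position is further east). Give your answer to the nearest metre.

Δφ = 46.8090° − 46.8059° = +0.0031°; Δλ = 63.4732° − 63.4755° = -0.0023°.
1° of latitude = 3600 × 30.80 = 110880 m.
ΔN = Δφ × 110880 = 343.7 m; ΔE = Δλ × 110880 × cos(46.8059°) = -0.0023 × 110880 × 0.684472 = -174.6 m.

ΔE = -175 m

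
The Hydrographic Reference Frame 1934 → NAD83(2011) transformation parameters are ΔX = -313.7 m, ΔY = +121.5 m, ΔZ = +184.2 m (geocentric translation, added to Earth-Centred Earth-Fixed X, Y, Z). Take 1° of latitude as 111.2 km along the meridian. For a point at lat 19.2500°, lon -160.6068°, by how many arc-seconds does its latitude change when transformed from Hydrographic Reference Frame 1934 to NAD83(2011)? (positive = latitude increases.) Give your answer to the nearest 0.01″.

Δφ = 2.90″

sin φ = 0.329691, cos φ = 0.944089, sin λ = -0.332049, cos λ = -0.943262.
North component: ΔN = −sin φ cos λ·ΔX − sin φ sin λ·ΔY + cos φ·ΔZ = −(0.329691)(-0.943262)(-313.7) − (0.329691)(-0.332049)(121.5) + (0.944089)(184.2) = 89.65 m.
1° of latitude spans 111200 m, so Δφ = 89.65 / 111200 × 3600 = 2.902″.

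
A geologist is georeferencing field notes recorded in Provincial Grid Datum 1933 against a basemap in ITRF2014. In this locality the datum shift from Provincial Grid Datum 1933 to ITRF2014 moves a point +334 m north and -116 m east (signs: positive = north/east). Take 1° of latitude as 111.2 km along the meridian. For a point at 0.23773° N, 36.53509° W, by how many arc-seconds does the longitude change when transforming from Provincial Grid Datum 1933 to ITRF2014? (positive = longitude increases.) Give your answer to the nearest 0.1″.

Δλ = -3.8″

At latitude 0.23773°, cos φ = 0.999991.
1° of longitude at this latitude = 111.2 × cos φ = 111.20 km, so Δλ = -116.0 / 111199.0 = -0.0010432° = -3.755″.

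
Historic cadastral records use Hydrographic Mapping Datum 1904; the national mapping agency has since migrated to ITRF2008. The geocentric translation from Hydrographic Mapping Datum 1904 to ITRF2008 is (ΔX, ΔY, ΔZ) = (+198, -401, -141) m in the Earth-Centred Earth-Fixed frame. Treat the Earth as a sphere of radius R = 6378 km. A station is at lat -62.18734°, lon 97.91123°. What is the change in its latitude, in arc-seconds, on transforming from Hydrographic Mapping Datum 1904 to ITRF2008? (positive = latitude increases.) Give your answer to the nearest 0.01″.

Δφ = -14.27″

sin φ = -0.884478, cos φ = 0.466582, sin λ = 0.990483, cos λ = -0.137639.
North component: ΔN = −sin φ cos λ·ΔX − sin φ sin λ·ΔY + cos φ·ΔZ = −(-0.884478)(-0.137639)(198) − (-0.884478)(0.990483)(-401) + (0.466582)(-141) = -441.19 m.
1° of latitude spans πR/180 = 111317 m, so Δφ = -441.19 / 111317 × 3600 = -14.268″.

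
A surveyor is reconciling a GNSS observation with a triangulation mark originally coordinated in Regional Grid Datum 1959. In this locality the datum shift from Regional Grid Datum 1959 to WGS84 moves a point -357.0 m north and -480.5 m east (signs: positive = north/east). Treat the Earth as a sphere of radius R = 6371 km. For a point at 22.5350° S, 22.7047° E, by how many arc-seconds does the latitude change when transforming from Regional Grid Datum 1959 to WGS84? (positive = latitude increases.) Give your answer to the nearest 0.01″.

Δφ = -11.56″

On a sphere of radius R, 1 rad of latitude = R, so Δφ = ΔN / R = -357.0 / 6371000 = -5.6035e-05 rad = -11.558″.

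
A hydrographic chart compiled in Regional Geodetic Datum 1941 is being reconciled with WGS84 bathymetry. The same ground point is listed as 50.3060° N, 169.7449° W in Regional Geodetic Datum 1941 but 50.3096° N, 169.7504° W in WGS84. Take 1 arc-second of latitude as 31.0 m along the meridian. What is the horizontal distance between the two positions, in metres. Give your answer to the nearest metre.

Δφ = 50.3096° − 50.3060° = +0.0036°; Δλ = -169.7504° − -169.7449° = -0.0055°.
1° of latitude = 3600 × 31.00 = 111600 m.
ΔN = Δφ × 111600 = 401.8 m; ΔE = Δλ × 111600 × cos(50.3060°) = -0.0055 × 111600 × 0.638687 = -392.0 m.
Distance = √(ΔE² + ΔN²) = √((-392.0)² + 401.8²) = 561.3 m.

561 m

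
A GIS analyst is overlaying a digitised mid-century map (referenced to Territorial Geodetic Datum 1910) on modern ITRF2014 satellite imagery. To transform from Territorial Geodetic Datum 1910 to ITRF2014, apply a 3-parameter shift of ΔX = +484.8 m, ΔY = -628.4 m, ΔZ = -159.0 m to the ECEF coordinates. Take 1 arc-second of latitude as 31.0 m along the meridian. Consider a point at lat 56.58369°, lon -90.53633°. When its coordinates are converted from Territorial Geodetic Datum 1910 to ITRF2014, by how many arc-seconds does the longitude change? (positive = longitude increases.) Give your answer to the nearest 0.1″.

Δλ = 28.7″

sin φ = 0.834691, cos φ = 0.550718, sin λ = -0.999956, cos λ = -0.009361.
East component: ΔE = −sin λ·ΔX + cos λ·ΔY = −(-0.999956)(484.8) + (-0.009361)(-628.4) = 490.66 m.
1° of latitude spans 3600 × 31.00 = 111600 m; at latitude φ, 1° of longitude spans that × cos φ = 61460.2 m, so Δλ = 490.66 / 61460.2 × 3600 = 28.740″.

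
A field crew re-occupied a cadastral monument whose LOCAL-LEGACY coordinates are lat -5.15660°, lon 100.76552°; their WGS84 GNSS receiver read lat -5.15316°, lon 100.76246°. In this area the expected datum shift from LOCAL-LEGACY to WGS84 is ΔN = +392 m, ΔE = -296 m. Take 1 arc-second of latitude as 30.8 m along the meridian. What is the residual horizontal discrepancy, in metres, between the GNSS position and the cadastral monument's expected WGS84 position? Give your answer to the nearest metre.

43 m

Observed coordinate differences: Δφ = +0.00344°, Δλ = -0.00306°.
Converting to metres (1° lat = 110880 m, cos φ = 0.995953): observed ΔN = 381.4 m, observed ΔE = -337.9 m.
Subtracting the expected shift leaves a residual of 381.4 − (392) = -10.6 m north and -337.9 − (-296) = -41.9 m east.
Residual distance = √((-10.6)² + (-41.9)²) = 43.2 m.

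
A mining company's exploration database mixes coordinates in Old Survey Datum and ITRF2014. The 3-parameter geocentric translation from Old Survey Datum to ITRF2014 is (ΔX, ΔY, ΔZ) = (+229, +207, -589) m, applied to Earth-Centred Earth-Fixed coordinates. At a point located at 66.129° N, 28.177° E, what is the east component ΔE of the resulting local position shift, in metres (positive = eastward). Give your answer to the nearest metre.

The local east axis at (φ, λ) is (−sin λ, cos λ, 0), so ΔE = −sin(28.177°)·229 + cos(28.177°)·207 = 74.34 m.

ΔE = 74 m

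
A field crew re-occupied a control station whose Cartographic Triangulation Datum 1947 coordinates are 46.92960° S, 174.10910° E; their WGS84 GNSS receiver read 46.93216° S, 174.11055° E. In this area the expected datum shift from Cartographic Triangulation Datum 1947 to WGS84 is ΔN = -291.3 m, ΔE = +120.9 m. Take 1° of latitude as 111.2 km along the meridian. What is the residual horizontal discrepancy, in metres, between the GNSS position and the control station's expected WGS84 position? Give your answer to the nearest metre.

13 m

Observed coordinate differences: Δφ = -0.00256°, Δλ = +0.00145°.
Converting to metres (1° lat = 111200 m, cos φ = 0.682896): observed ΔN = -284.7 m, observed ΔE = 110.1 m.
Subtracting the expected shift leaves a residual of -284.7 − (-291.3) = 6.6 m north and 110.1 − (120.9) = -10.8 m east.
Residual distance = √(6.6² + (-10.8)²) = 12.7 m.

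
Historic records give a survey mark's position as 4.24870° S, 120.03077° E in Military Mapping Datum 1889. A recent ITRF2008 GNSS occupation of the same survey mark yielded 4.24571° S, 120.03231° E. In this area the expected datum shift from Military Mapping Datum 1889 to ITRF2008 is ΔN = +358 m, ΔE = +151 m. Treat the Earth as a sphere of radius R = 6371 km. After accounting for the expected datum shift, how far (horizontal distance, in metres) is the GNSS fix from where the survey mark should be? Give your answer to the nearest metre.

32 m

Observed coordinate differences: Δφ = +0.00299°, Δλ = +0.00154°.
Converting to metres (1° lat = 111195 m, cos φ = 0.997252): observed ΔN = 332.5 m, observed ΔE = 170.8 m.
Subtracting the expected shift leaves a residual of 332.5 − (358) = -25.5 m north and 170.8 − (151) = 19.8 m east.
Residual distance = √((-25.5)² + 19.8²) = 32.3 m.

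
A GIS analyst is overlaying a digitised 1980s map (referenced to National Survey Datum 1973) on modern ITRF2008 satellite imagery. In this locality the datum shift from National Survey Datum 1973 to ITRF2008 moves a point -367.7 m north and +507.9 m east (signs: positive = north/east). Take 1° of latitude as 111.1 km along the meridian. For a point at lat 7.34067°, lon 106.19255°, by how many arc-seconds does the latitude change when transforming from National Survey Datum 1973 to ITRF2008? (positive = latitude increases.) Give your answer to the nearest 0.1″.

1° of latitude = 111.1 km, so Δφ = -367.7 / 111100 = -0.0033096° = -11.915″.

Δφ = -11.9″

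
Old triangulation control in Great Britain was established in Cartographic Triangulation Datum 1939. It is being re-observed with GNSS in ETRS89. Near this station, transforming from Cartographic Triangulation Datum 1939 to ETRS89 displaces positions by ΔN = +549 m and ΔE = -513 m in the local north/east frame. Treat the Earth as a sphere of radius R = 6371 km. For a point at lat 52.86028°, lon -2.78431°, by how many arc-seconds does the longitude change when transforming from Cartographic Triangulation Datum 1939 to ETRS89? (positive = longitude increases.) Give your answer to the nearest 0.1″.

At latitude 52.86028°, cos φ = 0.603761.
One radian of longitude at latitude φ spans R cos φ, so Δλ = ΔE / (R cos φ) = -513.0 / (6371000 × 0.603761) = -1.3337e-04 rad = -27.509″.

Δλ = -27.5″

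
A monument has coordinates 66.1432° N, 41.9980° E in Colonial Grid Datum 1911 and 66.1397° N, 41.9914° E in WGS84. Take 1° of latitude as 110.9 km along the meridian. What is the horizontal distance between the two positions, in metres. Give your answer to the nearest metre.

Δφ = 66.1397° − 66.1432° = -0.0035°; Δλ = 41.9914° − 41.9980° = -0.0066°.
ΔN = Δφ × 110900 = -388.1 m; ΔE = Δλ × 110900 × cos(66.1432°) = -0.0066 × 110900 × 0.404452 = -296.0 m.
Distance = √(ΔE² + ΔN²) = √((-296.0)² + (-388.1)²) = 488.2 m.

488 m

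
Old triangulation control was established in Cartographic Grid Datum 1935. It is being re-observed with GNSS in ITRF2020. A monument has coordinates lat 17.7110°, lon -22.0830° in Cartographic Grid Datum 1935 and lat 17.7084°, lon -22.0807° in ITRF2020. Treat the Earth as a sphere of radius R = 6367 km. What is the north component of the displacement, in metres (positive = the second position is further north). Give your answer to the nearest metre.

ΔN = -289 m

Δφ = 17.7084° − 17.7110° = -0.0026°; Δλ = -22.0807° − -22.0830° = +0.0023°.
1° along a meridian = πR/180 = 111125 m.
ΔN = Δφ × 111125 = -288.9 m; ΔE = Δλ × 111125 × cos(17.7110°) = +0.0023 × 111125 × 0.952603 = 243.5 m.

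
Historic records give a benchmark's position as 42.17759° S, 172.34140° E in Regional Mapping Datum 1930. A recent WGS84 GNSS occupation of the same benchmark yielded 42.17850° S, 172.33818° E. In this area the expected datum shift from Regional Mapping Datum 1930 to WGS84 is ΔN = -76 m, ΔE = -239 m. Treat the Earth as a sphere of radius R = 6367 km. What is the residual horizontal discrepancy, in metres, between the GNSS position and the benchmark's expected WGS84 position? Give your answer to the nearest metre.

Observed coordinate differences: Δφ = -0.00091°, Δλ = -0.00322°.
Converting to metres (1° lat = 111125 m, cos φ = 0.741067): observed ΔN = -101.1 m, observed ΔE = -265.2 m.
Subtracting the expected shift leaves a residual of -101.1 − (-76) = -25.1 m north and -265.2 − (-239) = -26.2 m east.
Residual distance = √((-25.1)² + (-26.2)²) = 36.3 m.

36 m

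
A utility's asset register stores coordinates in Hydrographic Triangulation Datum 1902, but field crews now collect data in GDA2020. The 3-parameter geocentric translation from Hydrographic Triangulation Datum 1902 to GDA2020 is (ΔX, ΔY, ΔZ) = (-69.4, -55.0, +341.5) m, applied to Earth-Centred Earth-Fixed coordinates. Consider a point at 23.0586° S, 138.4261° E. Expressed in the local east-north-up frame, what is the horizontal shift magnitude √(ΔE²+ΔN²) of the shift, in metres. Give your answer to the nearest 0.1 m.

331.9 m

At φ = -23.0586°, λ = 138.4261°: sin φ = -0.391672, cos φ = 0.920105, sin λ = 0.663585, cos λ = -0.748100.
ΔE = −sin λ·ΔX + cos λ·ΔY = −(0.663585)·(-69.4) + (-0.748100)·(-55.0) = 87.20 m.
ΔN = −sin φ cos λ·ΔX − sin φ sin λ·ΔY + cos φ·ΔZ = −(-0.391672)(-0.748100)(-69.4) − (-0.391672)(0.663585)(-55.0) + (0.920105)(341.5) = 320.26 m.
Horizontal magnitude = √(ΔE² + ΔN²) = √(87.20² + 320.26²) = 331.91 m.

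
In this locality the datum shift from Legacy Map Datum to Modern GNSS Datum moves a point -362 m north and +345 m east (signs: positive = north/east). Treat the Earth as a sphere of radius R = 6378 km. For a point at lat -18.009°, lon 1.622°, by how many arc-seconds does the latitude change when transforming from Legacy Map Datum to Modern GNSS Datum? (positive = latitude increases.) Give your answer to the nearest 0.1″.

On a sphere of radius R, 1 rad of latitude = R, so Δφ = ΔN / R = -362.0 / 6378000 = -5.6758e-05 rad = -11.707″.

Δφ = -11.7″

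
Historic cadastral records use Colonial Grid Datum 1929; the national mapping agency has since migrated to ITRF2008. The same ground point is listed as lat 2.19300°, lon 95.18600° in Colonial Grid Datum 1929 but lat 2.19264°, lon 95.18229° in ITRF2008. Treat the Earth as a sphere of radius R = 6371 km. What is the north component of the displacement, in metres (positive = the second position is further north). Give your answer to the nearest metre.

ΔN = -40 m

Δφ = 2.19264° − 2.19300° = -0.00036°; Δλ = 95.18229° − 95.18600° = -0.00371°.
1° along a meridian = πR/180 = 111195 m.
ΔN = Δφ × 111195 = -40.0 m; ΔE = Δλ × 111195 × cos(2.19300°) = -0.00371 × 111195 × 0.999268 = -412.2 m.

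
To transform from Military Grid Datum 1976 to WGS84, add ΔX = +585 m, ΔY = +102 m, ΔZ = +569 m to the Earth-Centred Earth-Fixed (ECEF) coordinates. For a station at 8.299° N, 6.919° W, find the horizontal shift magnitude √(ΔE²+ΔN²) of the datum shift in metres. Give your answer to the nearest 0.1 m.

510.7 m

At φ = 8.299°, λ = -6.919°: sin φ = 0.144339, cos φ = 0.989528, sin λ = -0.120466, cos λ = 0.992717.
ΔE = −sin λ·ΔX + cos λ·ΔY = −(-0.120466)·(585) + (0.992717)·(102) = 171.73 m.
ΔN = −sin φ cos λ·ΔX − sin φ sin λ·ΔY + cos φ·ΔZ = −(0.144339)(0.992717)(585) − (0.144339)(-0.120466)(102) + (0.989528)(569) = 480.99 m.
Horizontal magnitude = √(ΔE² + ΔN²) = √(171.73² + 480.99²) = 510.73 m.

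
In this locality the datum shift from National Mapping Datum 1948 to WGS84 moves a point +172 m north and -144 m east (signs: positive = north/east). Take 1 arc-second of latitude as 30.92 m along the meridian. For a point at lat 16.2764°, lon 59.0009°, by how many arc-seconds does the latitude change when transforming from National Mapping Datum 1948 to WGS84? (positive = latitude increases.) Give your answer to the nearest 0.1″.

1″ of latitude = 30.92 m, so Δφ = 172.0 / 30.92 = 5.563″.

Δφ = 5.6″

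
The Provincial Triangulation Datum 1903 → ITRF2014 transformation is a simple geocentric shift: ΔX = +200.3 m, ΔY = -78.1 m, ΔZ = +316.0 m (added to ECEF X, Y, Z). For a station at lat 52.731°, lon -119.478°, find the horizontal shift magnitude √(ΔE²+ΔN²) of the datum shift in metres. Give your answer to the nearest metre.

303 m

At φ = 52.731°, λ = -119.478°: sin φ = 0.795801, cos φ = 0.605558, sin λ = -0.870545, cos λ = -0.492089.
ΔE = −sin λ·ΔX + cos λ·ΔY = −(-0.870545)·(200.3) + (-0.492089)·(-78.1) = 212.80 m.
ΔN = −sin φ cos λ·ΔX − sin φ sin λ·ΔY + cos φ·ΔZ = −(0.795801)(-0.492089)(200.3) − (0.795801)(-0.870545)(-78.1) + (0.605558)(316.0) = 215.69 m.
Horizontal magnitude = √(ΔE² + ΔN²) = √(212.80² + 215.69²) = 303.00 m.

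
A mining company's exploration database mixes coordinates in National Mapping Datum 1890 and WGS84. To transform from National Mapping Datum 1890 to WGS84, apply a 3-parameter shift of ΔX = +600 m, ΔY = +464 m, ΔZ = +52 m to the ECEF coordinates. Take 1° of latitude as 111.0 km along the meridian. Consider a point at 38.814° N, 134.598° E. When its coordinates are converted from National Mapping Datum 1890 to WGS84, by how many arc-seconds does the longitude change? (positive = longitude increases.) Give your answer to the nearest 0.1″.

Δλ = -31.3″

sin φ = 0.626794, cos φ = 0.779185, sin λ = 0.712051, cos λ = -0.702128.
East component: ΔE = −sin λ·ΔX + cos λ·ΔY = −(0.712051)(600) + (-0.702128)(464) = -753.02 m.
1° of latitude spans 111000 m; at latitude φ, 1° of longitude spans that × cos φ = 86489.5 m, so Δλ = -753.02 / 86489.5 × 3600 = -31.343″.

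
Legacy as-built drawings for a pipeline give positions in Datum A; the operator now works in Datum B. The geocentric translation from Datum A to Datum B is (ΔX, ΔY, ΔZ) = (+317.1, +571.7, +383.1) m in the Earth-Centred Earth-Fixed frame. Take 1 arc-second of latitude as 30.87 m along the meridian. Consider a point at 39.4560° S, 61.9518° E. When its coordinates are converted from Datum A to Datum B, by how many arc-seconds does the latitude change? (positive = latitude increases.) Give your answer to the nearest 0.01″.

sin φ = -0.635485, cos φ = 0.772113, sin λ = 0.882552, cos λ = 0.470214.
North component: ΔN = −sin φ cos λ·ΔX − sin φ sin λ·ΔY + cos φ·ΔZ = −(-0.635485)(0.470214)(317.1) − (-0.635485)(0.882552)(571.7) + (0.772113)(383.1) = 711.19 m.
1° of latitude spans 3600 × 30.87 = 111132 m, so Δφ = 711.19 / 111132 × 3600 = 23.038″.

Δφ = 23.04″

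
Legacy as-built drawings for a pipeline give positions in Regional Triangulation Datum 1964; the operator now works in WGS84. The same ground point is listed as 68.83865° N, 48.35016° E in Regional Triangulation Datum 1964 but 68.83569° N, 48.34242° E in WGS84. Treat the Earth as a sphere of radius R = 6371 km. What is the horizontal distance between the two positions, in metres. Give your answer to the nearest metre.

Δφ = 68.83569° − 68.83865° = -0.00296°; Δλ = 48.34242° − 48.35016° = -0.00774°.
1° along a meridian = πR/180 = 111195 m.
ΔN = Δφ × 111195 = -329.1 m; ΔE = Δλ × 111195 × cos(68.83865°) = -0.00774 × 111195 × 0.360996 = -310.7 m.
Distance = √(ΔE² + ΔN²) = √((-310.7)² + (-329.1)²) = 452.6 m.

453 m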